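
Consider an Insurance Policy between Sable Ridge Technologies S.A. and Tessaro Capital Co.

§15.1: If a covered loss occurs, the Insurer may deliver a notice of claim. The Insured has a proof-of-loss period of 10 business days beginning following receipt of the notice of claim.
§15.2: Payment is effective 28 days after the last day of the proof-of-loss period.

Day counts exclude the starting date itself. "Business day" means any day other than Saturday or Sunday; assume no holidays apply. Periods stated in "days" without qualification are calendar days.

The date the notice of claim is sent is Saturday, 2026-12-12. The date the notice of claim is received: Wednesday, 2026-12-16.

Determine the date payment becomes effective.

From Wednesday, 2026-12-16, 10 business days (Dec 17, Dec 18, Dec 21, Dec 22, Dec 23, Dec 24, Dec 25, Dec 28, Dec 29, Dec 30, skipping weekends) brings us to Wednesday, 2026-12-30, which is the last day of the proof-of-loss period.
Adding 28 calendar days to 2026-12-30 gives 2027-01-27, which is the date payment becomes effective.

2027-01-27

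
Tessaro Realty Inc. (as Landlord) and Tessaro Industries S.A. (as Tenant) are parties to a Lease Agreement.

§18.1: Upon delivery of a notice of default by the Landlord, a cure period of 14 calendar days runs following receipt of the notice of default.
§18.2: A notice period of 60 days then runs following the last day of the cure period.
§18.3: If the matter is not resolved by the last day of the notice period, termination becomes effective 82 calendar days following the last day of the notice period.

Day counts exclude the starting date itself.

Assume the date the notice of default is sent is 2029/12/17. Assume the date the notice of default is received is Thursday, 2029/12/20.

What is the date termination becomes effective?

2030/05/25

The last day of the cure period: 14 calendar days after 2029/12/20 is 2030/01/03.
The last day of the notice period: 60 calendar days after 2030/01/03 is 2030/03/04.
The date termination becomes effective: 2030/03/04 + 82 days = 2030/05/25.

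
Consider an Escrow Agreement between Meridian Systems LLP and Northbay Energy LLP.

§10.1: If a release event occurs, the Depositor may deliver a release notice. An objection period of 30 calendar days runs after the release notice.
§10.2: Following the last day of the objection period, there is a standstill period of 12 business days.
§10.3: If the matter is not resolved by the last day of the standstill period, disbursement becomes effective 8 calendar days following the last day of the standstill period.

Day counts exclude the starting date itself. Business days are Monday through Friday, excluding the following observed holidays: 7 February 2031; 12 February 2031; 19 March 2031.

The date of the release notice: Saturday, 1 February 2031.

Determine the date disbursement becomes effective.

The last day of the objection period: 30 calendar days after 1 February 2031 is 3 March 2031.
The last day of the standstill period: 12 business days after Monday, 3 March 2031, skipping weekends and the listed holiday on Mar 19 — Mar 4, Mar 5, Mar 6, Mar 7, …, Mar 17, Mar 18, Mar 20 — lands on Thursday, 20 March 2031.
The date disbursement becomes effective: 20 March 2031 + 8 days = 28 March 2031.

28 March 2031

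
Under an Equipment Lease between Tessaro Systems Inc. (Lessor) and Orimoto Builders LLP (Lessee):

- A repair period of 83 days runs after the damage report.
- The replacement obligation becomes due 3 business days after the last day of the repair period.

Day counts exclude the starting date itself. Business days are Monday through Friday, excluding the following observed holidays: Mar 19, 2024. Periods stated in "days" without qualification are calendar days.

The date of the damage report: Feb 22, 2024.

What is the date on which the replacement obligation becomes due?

The last day of the repair period: Feb 22, 2024 + 83 days = May 15, 2024.
From Wednesday, May 15, 2024, 3 business days (May 16, May 17, May 20, skipping weekends) brings us to Monday, May 20, 2024, which is the date on which the replacement obligation becomes due.

May 20, 2024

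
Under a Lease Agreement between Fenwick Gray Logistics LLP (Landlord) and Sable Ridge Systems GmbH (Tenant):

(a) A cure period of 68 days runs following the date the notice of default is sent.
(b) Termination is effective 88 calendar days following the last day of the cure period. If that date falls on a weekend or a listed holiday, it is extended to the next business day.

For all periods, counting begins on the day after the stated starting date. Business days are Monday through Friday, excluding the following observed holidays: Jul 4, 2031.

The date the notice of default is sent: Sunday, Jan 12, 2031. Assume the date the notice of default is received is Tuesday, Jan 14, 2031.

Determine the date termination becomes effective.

Jun 17, 2031

The last day of the cure period: Jan 12, 2031 + 68 days = Mar 21, 2031.
The date termination becomes effective: 88 calendar days after Mar 21, 2031 is Jun 17, 2031. Jun 17, 2031 is a Tuesday and is not a listed holiday, so no roll-forward applies.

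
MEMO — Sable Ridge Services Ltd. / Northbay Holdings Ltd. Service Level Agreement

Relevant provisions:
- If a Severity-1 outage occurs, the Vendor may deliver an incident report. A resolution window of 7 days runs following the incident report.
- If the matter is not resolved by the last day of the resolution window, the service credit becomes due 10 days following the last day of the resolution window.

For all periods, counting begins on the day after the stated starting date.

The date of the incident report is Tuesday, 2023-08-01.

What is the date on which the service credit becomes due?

2023-08-18

The last day of the resolution window: 7 calendar days after 2023-08-01 is 2023-08-08.
Adding 10 calendar days to 2023-08-08 gives 2023-08-18, which is the date on which the service credit becomes due.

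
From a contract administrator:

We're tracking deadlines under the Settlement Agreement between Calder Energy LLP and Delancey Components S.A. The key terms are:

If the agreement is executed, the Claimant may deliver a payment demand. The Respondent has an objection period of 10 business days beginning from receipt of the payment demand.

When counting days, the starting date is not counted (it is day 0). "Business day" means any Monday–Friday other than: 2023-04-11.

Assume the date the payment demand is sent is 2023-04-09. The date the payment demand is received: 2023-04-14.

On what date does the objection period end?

2023-04-28

The last day of the objection period: 10 business days after Friday, 2023-04-14, skipping weekends — Apr 17, Apr 18, Apr 19, Apr 20, Apr 21, Apr 24, Apr 25, Apr 26, Apr 27, Apr 28 — lands on Friday, 2023-04-28.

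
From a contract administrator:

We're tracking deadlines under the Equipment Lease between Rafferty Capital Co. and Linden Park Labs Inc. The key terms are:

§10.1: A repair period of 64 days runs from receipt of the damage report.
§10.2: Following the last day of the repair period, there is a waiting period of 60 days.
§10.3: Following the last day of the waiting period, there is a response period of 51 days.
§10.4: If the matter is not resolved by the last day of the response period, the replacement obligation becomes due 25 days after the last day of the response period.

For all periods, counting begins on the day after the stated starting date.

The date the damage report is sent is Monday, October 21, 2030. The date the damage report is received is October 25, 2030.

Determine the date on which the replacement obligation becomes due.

May 13, 2031

The last day of the repair period: 64 calendar days after October 25, 2030 is December 28, 2030.
The last day of the waiting period: December 28, 2030 + 60 days = February 26, 2031.
The last day of the response period: February 26, 2031 + 51 days = April 18, 2031.
Adding 25 calendar days to April 18, 2031 gives May 13, 2031, which is the date on which the replacement obligation becomes due.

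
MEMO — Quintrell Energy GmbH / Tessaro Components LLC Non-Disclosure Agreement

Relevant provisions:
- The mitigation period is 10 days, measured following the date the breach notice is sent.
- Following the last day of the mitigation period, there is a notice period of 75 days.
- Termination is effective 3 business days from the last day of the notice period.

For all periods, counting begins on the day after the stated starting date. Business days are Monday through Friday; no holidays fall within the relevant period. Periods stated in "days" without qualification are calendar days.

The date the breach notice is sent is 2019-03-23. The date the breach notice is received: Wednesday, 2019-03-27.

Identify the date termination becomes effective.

The last day of the mitigation period: 2019-03-23 + 10 days = 2019-04-02.
The last day of the notice period: 75 calendar days after 2019-04-02 is 2019-06-16.
The date termination becomes effective: 3 business days after Sunday, 2019-06-16, skipping weekends — Jun 17, Jun 18, Jun 19 — lands on Wednesday, 2019-06-19.

2019-06-19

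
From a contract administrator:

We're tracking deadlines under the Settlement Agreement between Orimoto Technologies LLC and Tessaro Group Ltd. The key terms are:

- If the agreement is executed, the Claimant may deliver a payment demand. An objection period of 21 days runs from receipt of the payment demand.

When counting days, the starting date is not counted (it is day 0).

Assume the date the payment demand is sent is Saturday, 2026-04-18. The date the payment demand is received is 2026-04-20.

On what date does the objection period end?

The last day of the objection period: 21 calendar days after 2026-04-20 is 2026-05-11.

2026-05-11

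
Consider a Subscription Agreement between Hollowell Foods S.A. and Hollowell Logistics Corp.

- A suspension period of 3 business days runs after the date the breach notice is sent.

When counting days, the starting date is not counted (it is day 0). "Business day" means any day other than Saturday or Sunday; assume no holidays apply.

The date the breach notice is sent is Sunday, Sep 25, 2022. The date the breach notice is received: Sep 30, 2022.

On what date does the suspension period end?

Sep 28, 2022

The last day of the suspension period: 3 business days after Sunday, Sep 25, 2022, skipping weekends — Sep 26, Sep 27, Sep 28 — lands on Wednesday, Sep 28, 2022.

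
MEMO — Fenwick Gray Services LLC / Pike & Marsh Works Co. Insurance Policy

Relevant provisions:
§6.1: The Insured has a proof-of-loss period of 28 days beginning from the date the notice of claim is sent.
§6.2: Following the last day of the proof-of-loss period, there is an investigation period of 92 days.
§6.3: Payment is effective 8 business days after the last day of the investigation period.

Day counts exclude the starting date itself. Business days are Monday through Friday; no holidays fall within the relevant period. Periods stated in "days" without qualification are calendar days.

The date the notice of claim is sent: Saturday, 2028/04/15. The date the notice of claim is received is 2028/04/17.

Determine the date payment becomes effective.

The last day of the proof-of-loss period: 2028/04/15 + 28 days = 2028/05/13.
The last day of the investigation period: 92 calendar days after 2028/05/13 is 2028/08/13.
The date payment becomes effective: 8 business days after Sunday, 2028/08/13, skipping weekends — Aug 14, Aug 15, Aug 16, Aug 17, Aug 18, Aug 21, Aug 22, Aug 23 — lands on Wednesday, 2028/08/23.

2028/08/23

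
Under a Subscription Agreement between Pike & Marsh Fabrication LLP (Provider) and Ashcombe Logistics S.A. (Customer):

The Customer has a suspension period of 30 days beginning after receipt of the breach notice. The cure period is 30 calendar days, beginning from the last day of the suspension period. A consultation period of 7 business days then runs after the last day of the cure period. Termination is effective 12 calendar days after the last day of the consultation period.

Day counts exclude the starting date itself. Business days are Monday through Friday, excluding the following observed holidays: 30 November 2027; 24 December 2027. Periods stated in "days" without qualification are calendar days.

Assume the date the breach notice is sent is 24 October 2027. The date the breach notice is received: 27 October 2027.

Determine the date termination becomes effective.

16 January 2028

Adding 30 calendar days to 27 October 2027 gives 26 November 2027, which is the last day of the suspension period.
The last day of the cure period: 26 November 2027 + 30 days = 26 December 2027.
The last day of the consultation period: 7 business days after Sunday, 26 December 2027, skipping weekends — Dec 27, Dec 28, Dec 29, Dec 30, Dec 31, Jan 3, Jan 4 — lands on Tuesday, 4 January 2028.
Adding 12 calendar days to 4 January 2028 gives 16 January 2028, which is the date termination becomes effective.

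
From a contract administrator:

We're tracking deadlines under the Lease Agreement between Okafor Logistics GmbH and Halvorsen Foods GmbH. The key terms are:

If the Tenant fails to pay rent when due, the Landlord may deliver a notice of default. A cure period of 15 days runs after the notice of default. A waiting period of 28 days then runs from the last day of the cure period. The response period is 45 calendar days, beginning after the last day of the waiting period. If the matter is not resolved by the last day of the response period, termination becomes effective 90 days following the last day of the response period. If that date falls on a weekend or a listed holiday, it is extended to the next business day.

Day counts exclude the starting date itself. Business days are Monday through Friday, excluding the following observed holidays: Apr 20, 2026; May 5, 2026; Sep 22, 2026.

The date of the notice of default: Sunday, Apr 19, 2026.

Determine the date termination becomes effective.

The last day of the cure period: 15 calendar days after Apr 19, 2026 is May 4, 2026.
The last day of the waiting period: 28 calendar days after May 4, 2026 is Jun 1, 2026.
The last day of the response period: 45 calendar days after Jun 1, 2026 is Jul 16, 2026.
The date termination becomes effective: 90 calendar days after Jul 16, 2026 is Oct 14, 2026. Oct 14, 2026 is a Wednesday and is not a listed holiday, so no roll-forward applies.

Oct 14, 2026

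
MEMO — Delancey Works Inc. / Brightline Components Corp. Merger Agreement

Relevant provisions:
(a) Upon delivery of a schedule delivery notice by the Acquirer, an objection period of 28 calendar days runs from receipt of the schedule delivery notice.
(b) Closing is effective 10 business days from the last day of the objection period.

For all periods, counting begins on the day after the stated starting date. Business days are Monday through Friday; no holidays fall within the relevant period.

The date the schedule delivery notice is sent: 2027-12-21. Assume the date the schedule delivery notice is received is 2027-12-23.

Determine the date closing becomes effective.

The last day of the objection period: 2027-12-23 + 28 days = 2028-01-20.
The date closing becomes effective: 10 business days after Thursday, 2028-01-20, skipping weekends — Jan 21, Jan 24, Jan 25, Jan 26, Jan 27, Jan 28, Jan 31, Feb 1, Feb 2, Feb 3 — lands on Thursday, 2028-02-03.

2028-02-03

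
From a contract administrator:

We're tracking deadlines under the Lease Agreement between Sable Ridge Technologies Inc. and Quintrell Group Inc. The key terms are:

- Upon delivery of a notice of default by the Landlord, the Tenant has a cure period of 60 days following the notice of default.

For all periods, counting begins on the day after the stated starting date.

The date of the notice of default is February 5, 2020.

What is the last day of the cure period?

Adding 60 calendar days to February 5, 2020 gives April 5, 2020, which is the last day of the cure period.

April 5, 2020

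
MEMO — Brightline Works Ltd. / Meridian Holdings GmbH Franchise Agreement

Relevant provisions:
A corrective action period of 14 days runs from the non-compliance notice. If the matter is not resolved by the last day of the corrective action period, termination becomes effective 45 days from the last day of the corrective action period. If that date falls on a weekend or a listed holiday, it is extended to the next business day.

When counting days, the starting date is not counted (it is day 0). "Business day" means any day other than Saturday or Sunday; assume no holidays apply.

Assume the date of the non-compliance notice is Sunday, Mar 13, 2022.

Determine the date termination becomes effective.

The last day of the corrective action period: 14 calendar days after Mar 13, 2022 is Mar 27, 2022.
The date termination becomes effective: 45 calendar days after Mar 27, 2022 is May 11, 2022. May 11, 2022 is a Wednesday, so no roll-forward applies.

May 11, 2022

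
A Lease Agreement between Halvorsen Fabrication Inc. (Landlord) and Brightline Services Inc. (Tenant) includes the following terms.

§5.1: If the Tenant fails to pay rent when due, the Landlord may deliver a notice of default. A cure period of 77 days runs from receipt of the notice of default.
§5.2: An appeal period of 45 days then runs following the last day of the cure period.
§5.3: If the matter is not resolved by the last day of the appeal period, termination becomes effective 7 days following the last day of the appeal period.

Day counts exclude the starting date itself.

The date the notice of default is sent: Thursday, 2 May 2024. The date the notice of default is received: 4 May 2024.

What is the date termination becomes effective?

The last day of the cure period: 77 calendar days after 4 May 2024 is 20 July 2024.
Adding 45 calendar days to 20 July 2024 gives 3 September 2024, which is the last day of the appeal period.
Adding 7 calendar days to 3 September 2024 gives 10 September 2024, which is the date termination becomes effective.

10 September 2024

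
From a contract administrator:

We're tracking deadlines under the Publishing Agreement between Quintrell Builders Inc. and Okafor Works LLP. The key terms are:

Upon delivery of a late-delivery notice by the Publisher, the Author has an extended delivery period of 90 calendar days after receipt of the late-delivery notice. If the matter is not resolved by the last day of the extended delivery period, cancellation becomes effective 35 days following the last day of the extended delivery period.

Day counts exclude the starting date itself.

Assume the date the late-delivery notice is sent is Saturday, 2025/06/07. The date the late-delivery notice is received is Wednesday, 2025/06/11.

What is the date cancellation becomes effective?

2025/10/14

The last day of the extended delivery period: 90 calendar days after 2025/06/11 is 2025/09/09.
Adding 35 calendar days to 2025/09/09 gives 2025/10/14, which is the date cancellation becomes effective.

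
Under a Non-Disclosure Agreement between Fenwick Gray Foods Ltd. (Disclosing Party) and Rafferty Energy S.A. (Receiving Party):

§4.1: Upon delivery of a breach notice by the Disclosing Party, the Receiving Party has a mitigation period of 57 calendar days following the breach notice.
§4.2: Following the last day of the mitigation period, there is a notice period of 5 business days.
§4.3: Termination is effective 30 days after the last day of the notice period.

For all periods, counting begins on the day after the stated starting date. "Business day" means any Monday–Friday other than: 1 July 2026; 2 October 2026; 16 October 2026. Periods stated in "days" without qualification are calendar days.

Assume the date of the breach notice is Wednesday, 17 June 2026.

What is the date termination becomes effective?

19 September 2026

The last day of the mitigation period: 17 June 2026 + 57 days = 13 August 2026.
The last day of the notice period: 5 business days after Thursday, 13 August 2026, skipping weekends — Aug 14, Aug 17, Aug 18, Aug 19, Aug 20 — lands on Thursday, 20 August 2026.
Adding 30 calendar days to 20 August 2026 gives 19 September 2026, which is the date termination becomes effective.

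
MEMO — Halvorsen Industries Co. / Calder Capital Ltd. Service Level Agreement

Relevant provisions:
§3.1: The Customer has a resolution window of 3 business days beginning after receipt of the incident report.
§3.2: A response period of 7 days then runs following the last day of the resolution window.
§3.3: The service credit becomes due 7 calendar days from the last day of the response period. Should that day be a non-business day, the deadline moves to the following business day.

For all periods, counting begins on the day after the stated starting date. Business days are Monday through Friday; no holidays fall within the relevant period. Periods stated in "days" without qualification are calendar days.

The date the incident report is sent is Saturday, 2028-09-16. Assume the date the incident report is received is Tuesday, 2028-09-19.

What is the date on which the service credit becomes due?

From Tuesday, 2028-09-19, 3 business days (Sep 20, Sep 21, Sep 22, skipping weekends) brings us to Friday, 2028-09-22, which is the last day of the resolution window.
Adding 7 calendar days to 2028-09-22 gives 2028-09-29, which is the last day of the response period.
The date on which the service credit becomes due: 2028-09-29 + 7 days = 2028-10-06. 2028-10-06 is a Friday, so no roll-forward applies.

2028-10-06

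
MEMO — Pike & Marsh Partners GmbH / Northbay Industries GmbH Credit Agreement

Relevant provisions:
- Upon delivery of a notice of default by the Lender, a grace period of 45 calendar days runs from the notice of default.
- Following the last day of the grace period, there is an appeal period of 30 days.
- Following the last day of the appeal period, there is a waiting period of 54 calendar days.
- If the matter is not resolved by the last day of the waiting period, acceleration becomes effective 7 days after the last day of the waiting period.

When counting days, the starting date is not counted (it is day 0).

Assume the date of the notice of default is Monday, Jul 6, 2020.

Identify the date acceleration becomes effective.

The last day of the grace period: 45 calendar days after Jul 6, 2020 is Aug 20, 2020.
Adding 30 calendar days to Aug 20, 2020 gives Sep 19, 2020, which is the last day of the appeal period.
The last day of the waiting period: Sep 19, 2020 + 54 days = Nov 12, 2020.
The date acceleration becomes effective: 7 calendar days after Nov 12, 2020 is Nov 19, 2020.

Nov 19, 2020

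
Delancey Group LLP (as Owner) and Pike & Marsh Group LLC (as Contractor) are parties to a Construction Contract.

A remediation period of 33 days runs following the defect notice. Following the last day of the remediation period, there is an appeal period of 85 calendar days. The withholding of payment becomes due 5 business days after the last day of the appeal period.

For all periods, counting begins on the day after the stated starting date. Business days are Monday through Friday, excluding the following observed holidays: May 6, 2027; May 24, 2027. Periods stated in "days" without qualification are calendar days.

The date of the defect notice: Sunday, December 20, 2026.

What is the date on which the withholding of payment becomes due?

Adding 33 calendar days to December 20, 2026 gives January 22, 2027, which is the last day of the remediation period.
The last day of the appeal period: January 22, 2027 + 85 days = April 17, 2027.
From Saturday, April 17, 2027, 5 business days (Apr 19, Apr 20, Apr 21, Apr 22, Apr 23, skipping weekends) brings us to Friday, April 23, 2027, which is the date on which the withholding of payment becomes due.

April 23, 2027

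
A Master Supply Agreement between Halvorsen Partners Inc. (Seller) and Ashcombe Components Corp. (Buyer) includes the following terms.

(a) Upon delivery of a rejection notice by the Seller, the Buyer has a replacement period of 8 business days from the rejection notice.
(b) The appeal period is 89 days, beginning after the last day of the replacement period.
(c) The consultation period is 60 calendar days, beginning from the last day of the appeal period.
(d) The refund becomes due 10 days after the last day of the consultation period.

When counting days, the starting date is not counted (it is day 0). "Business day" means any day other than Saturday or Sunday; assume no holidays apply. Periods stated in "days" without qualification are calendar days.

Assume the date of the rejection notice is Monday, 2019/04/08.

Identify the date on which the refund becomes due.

From Monday, 2019/04/08, 8 business days (Apr 9, Apr 10, Apr 11, Apr 12, Apr 15, Apr 16, Apr 17, Apr 18, skipping weekends) brings us to Thursday, 2019/04/18, which is the last day of the replacement period.
The last day of the appeal period: 89 calendar days after 2019/04/18 is 2019/07/16.
Adding 60 calendar days to 2019/07/16 gives 2019/09/14, which is the last day of the consultation period.
The date on which the refund becomes due: 10 calendar days after 2019/09/14 is 2019/09/24.

2019/09/24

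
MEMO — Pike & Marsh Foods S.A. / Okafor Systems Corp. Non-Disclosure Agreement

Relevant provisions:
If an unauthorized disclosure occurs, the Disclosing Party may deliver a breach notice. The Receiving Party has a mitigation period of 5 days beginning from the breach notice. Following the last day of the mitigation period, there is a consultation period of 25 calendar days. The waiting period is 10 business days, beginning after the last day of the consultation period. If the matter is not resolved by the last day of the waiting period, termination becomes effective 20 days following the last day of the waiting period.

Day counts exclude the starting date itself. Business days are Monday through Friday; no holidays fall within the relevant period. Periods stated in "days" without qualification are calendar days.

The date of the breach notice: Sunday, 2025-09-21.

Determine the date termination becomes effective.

2025-11-24

The last day of the mitigation period: 5 calendar days after 2025-09-21 is 2025-09-26.
The last day of the consultation period: 25 calendar days after 2025-09-26 is 2025-10-21.
The last day of the waiting period: 10 business days after Tuesday, 2025-10-21, skipping weekends — Oct 22, Oct 23, Oct 24, Oct 27, Oct 28, Oct 29, Oct 30, Oct 31, Nov 3, Nov 4 — lands on Tuesday, 2025-11-04.
The date termination becomes effective: 2025-11-04 + 20 days = 2025-11-24.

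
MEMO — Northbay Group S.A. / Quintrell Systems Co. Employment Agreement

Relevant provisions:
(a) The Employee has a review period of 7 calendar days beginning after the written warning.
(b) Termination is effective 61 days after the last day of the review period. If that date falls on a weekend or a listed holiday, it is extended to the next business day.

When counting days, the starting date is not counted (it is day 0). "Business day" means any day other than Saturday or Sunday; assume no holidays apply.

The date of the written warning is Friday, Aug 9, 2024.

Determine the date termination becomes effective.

Adding 7 calendar days to Aug 9, 2024 gives Aug 16, 2024, which is the last day of the review period.
Adding 61 calendar days to Aug 16, 2024 gives Oct 16, 2024, which is the date termination becomes effective. Oct 16, 2024 is a Wednesday, so no roll-forward applies.

Oct 16, 2024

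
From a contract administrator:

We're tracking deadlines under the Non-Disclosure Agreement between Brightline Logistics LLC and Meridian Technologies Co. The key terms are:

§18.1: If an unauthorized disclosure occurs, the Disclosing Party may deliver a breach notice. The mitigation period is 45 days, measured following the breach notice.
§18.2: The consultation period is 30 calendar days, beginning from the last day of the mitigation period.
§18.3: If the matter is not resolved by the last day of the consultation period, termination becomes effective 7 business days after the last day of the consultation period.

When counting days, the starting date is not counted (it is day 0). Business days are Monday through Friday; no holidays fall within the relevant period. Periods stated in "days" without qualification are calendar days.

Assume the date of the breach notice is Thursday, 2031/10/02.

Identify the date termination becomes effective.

2031/12/25

Adding 45 calendar days to 2031/10/02 gives 2031/11/16, which is the last day of the mitigation period.
The last day of the consultation period: 2031/11/16 + 30 days = 2031/12/16.
The date termination becomes effective: counting 7 business days from Tuesday, 2031/12/16 (Dec 17, Dec 18, Dec 19, Dec 22, Dec 23, Dec 24, Dec 25, skipping weekends) reaches Thursday, 2031/12/25.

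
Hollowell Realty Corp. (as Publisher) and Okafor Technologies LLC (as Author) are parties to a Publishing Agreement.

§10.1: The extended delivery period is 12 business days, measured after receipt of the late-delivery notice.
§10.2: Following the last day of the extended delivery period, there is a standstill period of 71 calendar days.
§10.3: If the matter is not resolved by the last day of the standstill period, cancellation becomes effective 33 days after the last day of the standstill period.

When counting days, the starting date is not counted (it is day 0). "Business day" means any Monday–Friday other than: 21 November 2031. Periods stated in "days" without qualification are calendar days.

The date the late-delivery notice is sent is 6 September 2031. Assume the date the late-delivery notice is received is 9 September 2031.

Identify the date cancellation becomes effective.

7 January 2032

From Tuesday, 9 September 2031, 12 business days (Sep 10, Sep 11, Sep 12, Sep 15, …, Sep 23, Sep 24, Sep 25, skipping weekends) brings us to Thursday, 25 September 2031, which is the last day of the extended delivery period.
Adding 71 calendar days to 25 September 2031 gives 5 December 2031, which is the last day of the standstill period.
The date cancellation becomes effective: 5 December 2031 + 33 days = 7 January 2032.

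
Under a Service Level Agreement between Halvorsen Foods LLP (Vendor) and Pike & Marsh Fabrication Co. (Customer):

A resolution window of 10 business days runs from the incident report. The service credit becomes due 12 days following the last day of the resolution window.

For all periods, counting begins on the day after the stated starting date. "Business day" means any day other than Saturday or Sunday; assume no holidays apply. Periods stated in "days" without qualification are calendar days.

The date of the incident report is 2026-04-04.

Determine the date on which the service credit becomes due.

2026-04-29

The last day of the resolution window: 10 business days after Saturday, 2026-04-04, skipping weekends — Apr 6, Apr 7, Apr 8, Apr 9, Apr 10, Apr 13, Apr 14, Apr 15, Apr 16, Apr 17 — lands on Friday, 2026-04-17.
Adding 12 calendar days to 2026-04-17 gives 2026-04-29, which is the date on which the service credit becomes due.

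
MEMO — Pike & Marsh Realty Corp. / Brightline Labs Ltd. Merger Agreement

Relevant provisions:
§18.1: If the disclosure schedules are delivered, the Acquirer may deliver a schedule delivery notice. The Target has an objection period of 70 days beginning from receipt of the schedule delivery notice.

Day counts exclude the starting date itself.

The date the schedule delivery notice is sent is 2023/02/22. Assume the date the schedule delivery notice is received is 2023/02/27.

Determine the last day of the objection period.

The last day of the objection period: 70 calendar days after 2023/02/27 is 2023/05/08.

2023/05/08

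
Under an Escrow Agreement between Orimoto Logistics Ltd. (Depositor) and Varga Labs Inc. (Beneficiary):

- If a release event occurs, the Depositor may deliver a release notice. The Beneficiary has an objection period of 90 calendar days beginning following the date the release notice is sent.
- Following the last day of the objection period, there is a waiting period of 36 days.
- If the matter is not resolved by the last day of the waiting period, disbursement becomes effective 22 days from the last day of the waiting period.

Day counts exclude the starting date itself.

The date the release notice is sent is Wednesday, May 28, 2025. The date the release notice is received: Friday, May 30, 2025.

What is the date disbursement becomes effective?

The last day of the objection period: May 28, 2025 + 90 days = August 26, 2025.
The last day of the waiting period: August 26, 2025 + 36 days = October 1, 2025.
The date disbursement becomes effective: October 1, 2025 + 22 days = October 23, 2025.

October 23, 2025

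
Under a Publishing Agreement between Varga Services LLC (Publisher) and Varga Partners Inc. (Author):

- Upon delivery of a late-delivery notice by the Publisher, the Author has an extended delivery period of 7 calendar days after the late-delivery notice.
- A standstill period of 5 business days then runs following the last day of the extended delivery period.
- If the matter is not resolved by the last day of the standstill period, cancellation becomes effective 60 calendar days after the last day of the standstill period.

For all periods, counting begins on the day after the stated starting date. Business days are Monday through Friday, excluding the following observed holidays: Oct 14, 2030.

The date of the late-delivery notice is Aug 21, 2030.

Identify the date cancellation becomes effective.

Nov 3, 2030

Adding 7 calendar days to Aug 21, 2030 gives Aug 28, 2030, which is the last day of the extended delivery period.
From Wednesday, Aug 28, 2030, 5 business days (Aug 29, Aug 30, Sep 2, Sep 3, Sep 4, skipping weekends) brings us to Wednesday, Sep 4, 2030, which is the last day of the standstill period.
Adding 60 calendar days to Sep 4, 2030 gives Nov 3, 2030, which is the date cancellation becomes effective.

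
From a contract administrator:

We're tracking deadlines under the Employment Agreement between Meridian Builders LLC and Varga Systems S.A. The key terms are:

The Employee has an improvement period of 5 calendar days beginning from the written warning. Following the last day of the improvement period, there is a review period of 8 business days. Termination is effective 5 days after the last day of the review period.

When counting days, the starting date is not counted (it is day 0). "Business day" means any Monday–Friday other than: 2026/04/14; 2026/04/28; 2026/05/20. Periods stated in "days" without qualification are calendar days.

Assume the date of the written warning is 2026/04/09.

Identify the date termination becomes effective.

Adding 5 calendar days to 2026/04/09 gives 2026/04/14, which is the last day of the improvement period.
From Tuesday, 2026/04/14, 8 business days (Apr 15, Apr 16, Apr 17, Apr 20, Apr 21, Apr 22, Apr 23, Apr 24, skipping weekends) brings us to Friday, 2026/04/24, which is the last day of the review period.
The date termination becomes effective: 5 calendar days after 2026/04/24 is 2026/04/29.

2026/04/29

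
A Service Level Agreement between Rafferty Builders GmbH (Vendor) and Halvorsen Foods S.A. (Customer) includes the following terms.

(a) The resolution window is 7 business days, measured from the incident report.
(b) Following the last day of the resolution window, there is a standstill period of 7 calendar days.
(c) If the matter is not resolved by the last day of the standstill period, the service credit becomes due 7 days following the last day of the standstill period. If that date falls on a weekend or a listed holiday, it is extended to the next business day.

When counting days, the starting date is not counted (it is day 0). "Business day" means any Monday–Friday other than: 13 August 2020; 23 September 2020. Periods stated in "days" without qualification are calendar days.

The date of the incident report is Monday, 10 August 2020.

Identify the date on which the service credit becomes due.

From Monday, 10 August 2020, 7 business days (Aug 11, Aug 12, Aug 14, Aug 17, Aug 18, Aug 19, Aug 20, skipping weekends and the listed holiday on Aug 13) brings us to Thursday, 20 August 2020, which is the last day of the resolution window.
Adding 7 calendar days to 20 August 2020 gives 27 August 2020, which is the last day of the standstill period.
The date on which the service credit becomes due: 27 August 2020 + 7 days = 3 September 2020. 3 September 2020 is a Thursday and is not a listed holiday, so no roll-forward applies.

3 September 2020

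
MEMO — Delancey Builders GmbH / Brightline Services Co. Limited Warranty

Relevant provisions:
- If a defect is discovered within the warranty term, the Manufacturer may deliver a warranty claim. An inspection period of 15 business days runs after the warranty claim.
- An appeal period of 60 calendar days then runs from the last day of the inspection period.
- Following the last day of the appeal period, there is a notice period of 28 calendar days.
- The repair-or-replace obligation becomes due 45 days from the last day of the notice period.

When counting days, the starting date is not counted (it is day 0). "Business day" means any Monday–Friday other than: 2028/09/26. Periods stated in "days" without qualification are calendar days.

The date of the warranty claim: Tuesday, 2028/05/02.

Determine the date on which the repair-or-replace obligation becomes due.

2028/10/03

The last day of the inspection period: counting 15 business days from Tuesday, 2028/05/02 (May 3, May 4, May 5, May 8, …, May 19, May 22, May 23, skipping weekends) reaches Tuesday, 2028/05/23.
The last day of the appeal period: 2028/05/23 + 60 days = 2028/07/22.
The last day of the notice period: 2028/07/22 + 28 days = 2028/08/19.
The date on which the repair-or-replace obligation becomes due: 45 calendar days after 2028/08/19 is 2028/10/03.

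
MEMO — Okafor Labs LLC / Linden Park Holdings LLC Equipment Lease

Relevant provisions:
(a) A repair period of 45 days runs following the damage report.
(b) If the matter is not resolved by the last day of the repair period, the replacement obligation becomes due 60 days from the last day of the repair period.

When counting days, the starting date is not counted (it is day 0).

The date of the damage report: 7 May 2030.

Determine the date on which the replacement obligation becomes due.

20 August 2030

The last day of the repair period: 7 May 2030 + 45 days = 21 June 2030.
The date on which the replacement obligation becomes due: 60 calendar days after 21 June 2030 is 20 August 2030.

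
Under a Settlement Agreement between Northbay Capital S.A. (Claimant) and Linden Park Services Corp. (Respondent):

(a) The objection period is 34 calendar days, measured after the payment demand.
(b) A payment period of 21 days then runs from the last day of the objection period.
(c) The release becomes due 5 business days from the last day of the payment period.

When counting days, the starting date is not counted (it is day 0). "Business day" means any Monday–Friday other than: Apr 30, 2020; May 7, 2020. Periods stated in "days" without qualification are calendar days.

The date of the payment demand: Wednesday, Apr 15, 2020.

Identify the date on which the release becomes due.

Jun 16, 2020

Adding 34 calendar days to Apr 15, 2020 gives May 19, 2020, which is the last day of the objection period.
The last day of the payment period: 21 calendar days after May 19, 2020 is Jun 9, 2020.
The date on which the release becomes due: 5 business days after Tuesday, Jun 9, 2020, skipping weekends — Jun 10, Jun 11, Jun 12, Jun 15, Jun 16 — lands on Tuesday, Jun 16, 2020.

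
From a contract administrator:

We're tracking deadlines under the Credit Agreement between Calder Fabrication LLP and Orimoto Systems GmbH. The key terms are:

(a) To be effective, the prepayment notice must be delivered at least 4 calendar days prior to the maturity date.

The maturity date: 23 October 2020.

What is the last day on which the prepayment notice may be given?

19 October 2020

Counting back 4 calendar days from 23 October 2020 gives 19 October 2020.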